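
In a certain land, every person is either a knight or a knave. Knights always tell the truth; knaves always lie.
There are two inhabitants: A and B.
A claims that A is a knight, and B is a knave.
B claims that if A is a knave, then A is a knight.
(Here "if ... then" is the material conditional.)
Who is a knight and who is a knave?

Suppose A is a knight. Then A's statement "A is a knight, and B is a knave" would have to be true. Checking the 2 ways to assign the others, none is consistent with every speaker.
(For instance, with B=knave, B's claim "if A is a knave, then A is a knight" comes out true where it would need to be false.)
So A must be a knave, making "A is a knight, and B is a knave" false. Taking A=knave, B=knave, each remaining statement checks out:
  B (knave): "if A is a knave, then A is a knight" — false. ✓
This is the unique consistent assignment.

A is a knave and B is a knave.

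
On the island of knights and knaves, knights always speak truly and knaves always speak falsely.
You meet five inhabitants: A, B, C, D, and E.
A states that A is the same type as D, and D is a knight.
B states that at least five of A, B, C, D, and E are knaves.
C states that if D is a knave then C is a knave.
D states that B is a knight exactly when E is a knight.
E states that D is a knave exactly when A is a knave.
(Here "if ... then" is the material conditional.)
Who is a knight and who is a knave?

A is a knave, B is a knave, C is a knight, D is a knight, and E is a knave.

A (knave): "A is the same type as D, and D is a knight" — False. ✓
B (knave): "at least five of A, B, C, D, and E are knaves" — False. ✓
As a knight, C's statement "if D is a knave then C is a knave" should be true; it is.
D is a knight; "B is a knight exactly when E is a knight" is true, as required.
E is a knave; "D is a knave exactly when A is a knave" is False, as required.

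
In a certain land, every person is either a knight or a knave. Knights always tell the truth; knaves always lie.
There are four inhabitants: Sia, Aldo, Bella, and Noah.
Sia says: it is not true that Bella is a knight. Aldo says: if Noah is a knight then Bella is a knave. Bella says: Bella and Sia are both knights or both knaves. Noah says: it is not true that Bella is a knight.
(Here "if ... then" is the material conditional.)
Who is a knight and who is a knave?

Sia is a knight, Aldo is a knight, Bella is a knave, and Noah is a knight.

Since Sia is a knight, "it is not true that Bella is a knight" needs to be true, which holds.
Aldo is a knight, and the claim "if Noah is a knight then Bella is a knave" is indeed true.
As a knave, Bella's statement "Bella and Sia are both knights or both knaves" should be false; it is.
Noah (knight): "it is not true that Bella is a knight" — true. ✓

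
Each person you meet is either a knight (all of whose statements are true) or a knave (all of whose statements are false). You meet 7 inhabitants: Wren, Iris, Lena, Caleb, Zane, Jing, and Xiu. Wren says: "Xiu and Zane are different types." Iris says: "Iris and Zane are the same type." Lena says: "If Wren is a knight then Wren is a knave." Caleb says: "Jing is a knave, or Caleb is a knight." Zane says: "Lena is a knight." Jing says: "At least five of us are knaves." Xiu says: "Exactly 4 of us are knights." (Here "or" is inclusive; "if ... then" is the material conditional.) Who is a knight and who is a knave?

Wren is a knave, Iris is a knave, Lena is a knight, Caleb is a knight, Zane is a knight, Jing is a knave, and Xiu is a knight.

As a knave, Wren's statement "Xiu and Zane are different types" should be False; it is.
Iris is a knave; "Iris and Zane are the same type" is False, as required.
Lena is a knight; "if Wren is a knight then Wren is a knave" is True, as required.
Caleb is a knight; "Jing is a knave, or Caleb is a knight" is True, as required.
Zane (knight): "Lena is a knight" — True. ✓
Jing is a knave, so "at least five of us are knaves" must be False — and it is.
Xiu is a knight, so "exactly 4 of us are knights" must be True — and it is.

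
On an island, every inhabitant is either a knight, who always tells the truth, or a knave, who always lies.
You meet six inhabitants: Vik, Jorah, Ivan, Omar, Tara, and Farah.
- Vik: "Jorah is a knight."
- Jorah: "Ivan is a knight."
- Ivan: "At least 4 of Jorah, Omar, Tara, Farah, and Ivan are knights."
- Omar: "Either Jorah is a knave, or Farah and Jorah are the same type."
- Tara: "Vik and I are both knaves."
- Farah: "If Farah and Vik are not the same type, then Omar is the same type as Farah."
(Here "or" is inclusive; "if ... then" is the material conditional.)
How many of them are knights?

The unique consistent assignment is Vik=knight, Jorah=knight, Ivan=knight, Omar=knight, Tara=knave, Farah=knight.
That has 5 knights.

5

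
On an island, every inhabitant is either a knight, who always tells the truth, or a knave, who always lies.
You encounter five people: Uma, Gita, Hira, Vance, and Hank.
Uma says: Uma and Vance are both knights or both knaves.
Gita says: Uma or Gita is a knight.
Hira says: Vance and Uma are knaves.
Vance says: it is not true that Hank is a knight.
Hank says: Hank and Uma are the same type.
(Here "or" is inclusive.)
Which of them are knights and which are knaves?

Knights: Uma, Gita, and Vance. Knaves: Hira and Hank.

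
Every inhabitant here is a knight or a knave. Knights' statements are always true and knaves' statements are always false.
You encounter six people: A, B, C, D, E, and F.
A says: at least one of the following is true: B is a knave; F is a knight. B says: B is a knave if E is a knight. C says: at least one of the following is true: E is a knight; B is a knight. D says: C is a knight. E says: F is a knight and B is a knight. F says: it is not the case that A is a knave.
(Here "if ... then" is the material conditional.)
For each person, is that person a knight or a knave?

A is a knave, B is a knight, C is a knight, D is a knight, E is a knave, and F is a knave.

A is a knave, and the claim "at least one of the following is true: B is a knave; F is a knight" is indeed False.
B is a knight, so "B is a knave if E is a knight" must be true — and it is.
C (knight): "at least one of the following is true: E is a knight; B is a knight" — true. ✓
D (knight): "C is a knight" — true. ✓
E is a knave, so "F is a knight and B is a knight" must be False — and it is.
F is a knave; "it is not the case that A is a knave" is False, as required.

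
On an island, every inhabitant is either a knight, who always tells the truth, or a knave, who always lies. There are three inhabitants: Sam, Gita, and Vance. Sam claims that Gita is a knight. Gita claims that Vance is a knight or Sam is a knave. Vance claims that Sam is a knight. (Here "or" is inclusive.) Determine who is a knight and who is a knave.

Suppose Sam is a knave. Then Sam's statement "Gita is a knight" would have to be false. Checking the 4 ways to assign the others, none is consistent with every speaker.
(For instance, with Gita=knight, Vance=knight, Sam's claim "Gita is a knight" comes out true where it would need to be false.)
So Sam must be a knight, making "Gita is a knight" true. Taking Sam=knight, Gita=knight, Vance=knight, each remaining statement checks out:
  Gita (knight): "Vance is a knight or Sam is a knave" — true. ✓
  Vance (knight): "Sam is a knight" — true. ✓
This is the unique consistent assignment.

Sam is a knight, Gita is a knight, and Vance is a knight.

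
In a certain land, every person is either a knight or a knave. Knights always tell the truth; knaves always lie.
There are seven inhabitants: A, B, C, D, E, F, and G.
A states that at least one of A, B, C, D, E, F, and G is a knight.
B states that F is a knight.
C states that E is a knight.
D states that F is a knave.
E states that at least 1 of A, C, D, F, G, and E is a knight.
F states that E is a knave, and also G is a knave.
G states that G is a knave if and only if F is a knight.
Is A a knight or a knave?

A is a knight.

Consistent assignments: {A=knight, B=knave, C=knight, D=knight, E=knight, F=knave, G=knight}; {A=knight, B=knave, C=knight, D=knight, E=knight, F=knave, G=knave}
In every consistent assignment, A is a knight.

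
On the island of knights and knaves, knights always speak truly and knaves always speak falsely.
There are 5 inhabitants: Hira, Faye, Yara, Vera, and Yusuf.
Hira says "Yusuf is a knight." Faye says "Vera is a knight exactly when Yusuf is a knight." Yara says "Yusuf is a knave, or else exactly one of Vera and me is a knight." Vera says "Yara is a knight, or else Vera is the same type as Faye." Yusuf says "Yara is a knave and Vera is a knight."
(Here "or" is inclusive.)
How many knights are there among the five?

2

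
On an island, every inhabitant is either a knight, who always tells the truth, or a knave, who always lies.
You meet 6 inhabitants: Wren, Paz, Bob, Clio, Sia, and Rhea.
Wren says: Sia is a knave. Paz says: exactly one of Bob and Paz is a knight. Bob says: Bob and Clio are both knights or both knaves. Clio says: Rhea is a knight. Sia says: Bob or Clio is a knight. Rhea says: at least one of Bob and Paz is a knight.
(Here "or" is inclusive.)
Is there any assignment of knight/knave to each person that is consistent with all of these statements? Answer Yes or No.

Yes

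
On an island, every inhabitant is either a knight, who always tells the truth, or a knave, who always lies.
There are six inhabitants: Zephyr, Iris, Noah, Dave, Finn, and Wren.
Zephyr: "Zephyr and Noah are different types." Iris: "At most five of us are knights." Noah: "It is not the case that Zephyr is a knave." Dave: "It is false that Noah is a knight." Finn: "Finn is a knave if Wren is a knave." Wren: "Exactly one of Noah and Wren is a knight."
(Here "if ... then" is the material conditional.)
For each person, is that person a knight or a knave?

Zephyr is a knave, Iris is a knight, Noah is a knave, Dave is a knight, Finn is a knight, and Wren is a knight.

Zephyr (knave): "Zephyr and Noah are different types" — false. ✓
As a knight, Iris's statement "at most five of us are knights" should be True; it is.
Noah is a knave, so "it is not the case that Zephyr is a knave" must be false — and it is.
Since Dave is a knight, "it is false that Noah is a knight" needs to be True, which holds.
Finn is a knight, and the claim "Finn is a knave if Wren is a knave" is indeed True.
Since Wren is a knight, "exactly one of Noah and Wren is a knight" needs to be True, which holds.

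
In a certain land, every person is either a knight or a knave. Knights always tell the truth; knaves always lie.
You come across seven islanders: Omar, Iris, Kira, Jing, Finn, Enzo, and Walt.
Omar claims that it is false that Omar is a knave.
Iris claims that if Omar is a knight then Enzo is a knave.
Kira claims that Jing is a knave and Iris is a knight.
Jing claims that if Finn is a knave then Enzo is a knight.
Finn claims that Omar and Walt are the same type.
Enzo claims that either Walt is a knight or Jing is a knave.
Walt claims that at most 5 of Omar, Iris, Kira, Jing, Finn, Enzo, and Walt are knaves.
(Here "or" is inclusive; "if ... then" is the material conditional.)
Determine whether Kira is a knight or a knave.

Kira is a knave.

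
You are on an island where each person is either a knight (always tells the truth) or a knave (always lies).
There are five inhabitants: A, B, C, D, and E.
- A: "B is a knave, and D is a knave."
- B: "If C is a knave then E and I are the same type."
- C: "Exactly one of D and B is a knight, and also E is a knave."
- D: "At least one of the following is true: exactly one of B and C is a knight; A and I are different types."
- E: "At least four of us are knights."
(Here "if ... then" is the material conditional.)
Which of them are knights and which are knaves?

A is a knave; "B is a knave, and D is a knave" is false, as required.
Since B is a knight, "if C is a knave then E and I are the same type" needs to be true, which holds.
C is a knight, and the claim "exactly one of D and B is a knight, and also E is a knave" is indeed true.
D (knave): "at least one of the following is true: exactly one of B and C is a knight; A and I are different types" — false. ✓
Since E is a knave, "at least four of us are knights" needs to be false, which holds.

Knights: B and C. Knaves: A, D, and E.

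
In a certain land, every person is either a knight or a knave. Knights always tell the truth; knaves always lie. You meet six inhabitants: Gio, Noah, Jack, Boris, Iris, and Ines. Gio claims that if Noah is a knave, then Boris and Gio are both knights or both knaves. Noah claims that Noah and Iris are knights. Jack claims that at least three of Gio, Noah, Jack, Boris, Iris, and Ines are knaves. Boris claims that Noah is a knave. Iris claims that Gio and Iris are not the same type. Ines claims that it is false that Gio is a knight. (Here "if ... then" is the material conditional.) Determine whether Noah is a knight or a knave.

Consistent assignments: {Gio=knave, Noah=knave, Jack=knight, Boris=knight, Iris=knave, Ines=knight}
In every consistent assignment, Noah is a knave.

Noah is a knave.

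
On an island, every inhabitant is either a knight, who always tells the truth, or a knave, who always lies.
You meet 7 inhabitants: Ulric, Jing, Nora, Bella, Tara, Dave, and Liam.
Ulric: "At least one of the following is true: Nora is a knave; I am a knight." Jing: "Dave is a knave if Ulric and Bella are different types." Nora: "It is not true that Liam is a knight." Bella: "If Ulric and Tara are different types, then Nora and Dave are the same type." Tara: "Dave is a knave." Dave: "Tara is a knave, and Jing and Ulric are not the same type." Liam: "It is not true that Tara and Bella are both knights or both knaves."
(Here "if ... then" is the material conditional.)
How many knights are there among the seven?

The unique consistent assignment is Ulric=knight, Jing=knight, Nora=knight, Bella=knight, Tara=knight, Dave=knave, Liam=knave.
That has 5 knights.

5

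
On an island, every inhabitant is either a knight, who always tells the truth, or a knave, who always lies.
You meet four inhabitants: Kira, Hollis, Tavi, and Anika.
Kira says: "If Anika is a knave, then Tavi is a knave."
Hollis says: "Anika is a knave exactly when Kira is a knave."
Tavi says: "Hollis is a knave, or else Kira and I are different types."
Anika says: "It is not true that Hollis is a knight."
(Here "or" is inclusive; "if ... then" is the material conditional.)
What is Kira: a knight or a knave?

Kira is a knave.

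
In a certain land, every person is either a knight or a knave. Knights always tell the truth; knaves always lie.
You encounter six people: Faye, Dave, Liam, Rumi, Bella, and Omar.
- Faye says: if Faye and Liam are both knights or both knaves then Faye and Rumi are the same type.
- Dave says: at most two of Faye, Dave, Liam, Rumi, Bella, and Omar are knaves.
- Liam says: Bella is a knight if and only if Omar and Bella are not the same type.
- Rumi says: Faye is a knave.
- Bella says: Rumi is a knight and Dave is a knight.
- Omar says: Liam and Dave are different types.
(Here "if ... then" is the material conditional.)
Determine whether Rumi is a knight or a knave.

Rumi is a knight.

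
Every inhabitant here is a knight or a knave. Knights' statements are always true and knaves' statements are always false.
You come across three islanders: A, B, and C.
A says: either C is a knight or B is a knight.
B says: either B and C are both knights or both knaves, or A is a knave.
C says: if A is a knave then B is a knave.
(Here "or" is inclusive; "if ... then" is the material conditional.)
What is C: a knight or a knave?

C is a knight.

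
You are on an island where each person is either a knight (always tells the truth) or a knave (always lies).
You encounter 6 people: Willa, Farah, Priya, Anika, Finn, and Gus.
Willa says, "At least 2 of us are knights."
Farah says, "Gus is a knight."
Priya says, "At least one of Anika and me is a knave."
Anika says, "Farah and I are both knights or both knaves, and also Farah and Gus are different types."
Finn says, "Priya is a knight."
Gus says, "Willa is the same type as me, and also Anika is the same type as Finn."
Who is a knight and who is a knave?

As a knight, Willa's statement "at least 2 of us are knights" should be true; it is.
Farah is a knave, so "Gus is a knight" must be false — and it is.
Priya is a knight, so "at least one of Anika and me is a knave" must be true — and it is.
Since Anika is a knave, "Farah and I are both knights or both knaves, and also Farah and Gus are different types" needs to be false, which holds.
Finn (knight): "Priya is a knight" — true. ✓
As a knave, Gus's statement "Willa is the same type as me, and also Anika is the same type as Finn" should be false; it is.

Willa is a knight, Farah is a knave, Priya is a knight, Anika is a knave, Finn is a knight, and Gus is a knave.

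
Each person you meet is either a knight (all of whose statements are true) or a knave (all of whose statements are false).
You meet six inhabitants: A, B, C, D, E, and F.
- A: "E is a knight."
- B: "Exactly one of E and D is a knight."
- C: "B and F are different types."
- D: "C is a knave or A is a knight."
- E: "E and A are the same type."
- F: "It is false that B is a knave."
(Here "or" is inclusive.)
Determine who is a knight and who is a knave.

A is a knight, B is a knave, C is a knave, D is a knight, E is a knight, and F is a knave.

A (knight): "E is a knight" — true. ✓
Since B is a knave, "exactly one of E and D is a knight" needs to be false, which holds.
C is a knave; "B and F are different types" is false, as required.
D is a knight, and the claim "C is a knave or A is a knight" is indeed true.
E is a knight, and the claim "E and A are the same type" is indeed true.
F is a knave; "it is false that B is a knave" is false, as required.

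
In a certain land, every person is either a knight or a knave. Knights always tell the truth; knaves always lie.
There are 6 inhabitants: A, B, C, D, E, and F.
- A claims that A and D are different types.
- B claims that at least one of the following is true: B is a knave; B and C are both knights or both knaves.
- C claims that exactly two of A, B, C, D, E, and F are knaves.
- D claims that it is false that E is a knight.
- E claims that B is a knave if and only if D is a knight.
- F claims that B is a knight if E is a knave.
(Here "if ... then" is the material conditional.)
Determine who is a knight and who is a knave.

Since A is a knave, "A and D are different types" needs to be false, which holds.
B is a knight, and the claim "at least one of the following is true: B is a knave; B and C are both knights or both knaves" is indeed true.
C is a knight; "exactly two of A, B, C, D, E, and F are knaves" is true, as required.
D is a knave, so "it is false that E is a knight" must be false — and it is.
E is a knight, so "B is a knave if and only if D is a knight" must be true — and it is.
As a knight, F's statement "B is a knight if E is a knave" should be true; it is.

A is a knave, B is a knight, C is a knight, D is a knave, E is a knight, and F is a knight.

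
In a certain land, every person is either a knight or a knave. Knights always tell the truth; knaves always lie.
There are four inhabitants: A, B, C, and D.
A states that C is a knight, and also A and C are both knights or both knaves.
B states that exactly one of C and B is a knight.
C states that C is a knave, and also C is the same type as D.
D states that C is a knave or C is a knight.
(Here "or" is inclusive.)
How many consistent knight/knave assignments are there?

2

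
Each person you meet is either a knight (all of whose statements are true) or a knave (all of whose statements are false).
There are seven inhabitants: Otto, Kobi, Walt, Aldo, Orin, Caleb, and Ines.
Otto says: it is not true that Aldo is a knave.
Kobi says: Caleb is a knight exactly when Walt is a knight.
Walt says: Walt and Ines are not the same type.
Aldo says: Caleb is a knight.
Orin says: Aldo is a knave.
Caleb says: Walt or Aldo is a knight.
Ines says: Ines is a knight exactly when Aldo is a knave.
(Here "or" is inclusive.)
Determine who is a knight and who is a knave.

Since Otto is a knave, "it is not true that Aldo is a knave" needs to be false, which holds.
As a knight, Kobi's statement "Caleb is a knight exactly when Walt is a knight" should be true; it is.
Walt (knave): "Walt and Ines are not the same type" — false. ✓
As a knave, Aldo's statement "Caleb is a knight" should be false; it is.
Orin (knight): "Aldo is a knave" — true. ✓
Since Caleb is a knave, "Walt or Aldo is a knight" needs to be false, which holds.
Ines is a knave, and the claim "Ines is a knight exactly when Aldo is a knave" is indeed false.

Otto is a knave, Kobi is a knight, Walt is a knave, Aldo is a knave, Orin is a knight, Caleb is a knave, and Ines is a knave.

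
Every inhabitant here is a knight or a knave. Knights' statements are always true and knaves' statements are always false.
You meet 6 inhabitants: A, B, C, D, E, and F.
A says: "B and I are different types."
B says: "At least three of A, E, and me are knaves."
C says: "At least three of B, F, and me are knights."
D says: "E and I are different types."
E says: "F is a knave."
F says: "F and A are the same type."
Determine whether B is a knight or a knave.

B is a knave.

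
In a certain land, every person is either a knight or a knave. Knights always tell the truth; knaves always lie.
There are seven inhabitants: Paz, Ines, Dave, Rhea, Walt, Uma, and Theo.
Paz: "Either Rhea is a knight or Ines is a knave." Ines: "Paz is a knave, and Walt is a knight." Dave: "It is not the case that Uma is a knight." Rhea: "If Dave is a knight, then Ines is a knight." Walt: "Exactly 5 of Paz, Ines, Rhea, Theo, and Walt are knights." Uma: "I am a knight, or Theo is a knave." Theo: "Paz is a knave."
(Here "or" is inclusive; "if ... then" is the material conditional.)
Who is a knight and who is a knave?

Paz is a knight, Ines is a knave, Dave is a knave, Rhea is a knight, Walt is a knave, Uma is a knight, and Theo is a knave.

Since Paz is a knight, "either Rhea is a knight or Ines is a knave" needs to be True, which holds.
Ines is a knave; "Paz is a knave, and Walt is a knight" is False, as required.
Dave is a knave; "it is not the case that Uma is a knight" is False, as required.
As a knight, Rhea's statement "if Dave is a knight, then Ines is a knight" should be True; it is.
Walt is a knave; "exactly 5 of Paz, Ines, Rhea, Theo, and Walt are knights" is False, as required.
Uma (knight): "I am a knight, or Theo is a knave" — True. ✓
Theo is a knave, so "Paz is a knave" must be False — and it is.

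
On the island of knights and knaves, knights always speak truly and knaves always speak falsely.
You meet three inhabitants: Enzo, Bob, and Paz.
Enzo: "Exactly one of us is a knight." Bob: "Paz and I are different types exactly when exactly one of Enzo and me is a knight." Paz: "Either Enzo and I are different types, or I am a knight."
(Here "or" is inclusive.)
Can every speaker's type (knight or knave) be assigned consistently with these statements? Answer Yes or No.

No

Checking all 8 assignments, each has at least one speaker whose statement's truth value contradicts their type.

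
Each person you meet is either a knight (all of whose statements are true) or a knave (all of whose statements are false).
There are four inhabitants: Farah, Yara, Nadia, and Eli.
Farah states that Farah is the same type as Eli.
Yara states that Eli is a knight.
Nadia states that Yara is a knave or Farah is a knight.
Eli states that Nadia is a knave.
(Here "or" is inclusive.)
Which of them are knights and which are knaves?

Farah is a knave, Yara is a knight, Nadia is a knave, and Eli is a knight.

Since Farah is a knave, "Farah is the same type as Eli" needs to be False, which holds.
Yara (knight): "Eli is a knight" — true. ✓
As a knave, Nadia's statement "Yara is a knave or Farah is a knight" should be False; it is.
Eli is a knight; "Nadia is a knave" is true, as required.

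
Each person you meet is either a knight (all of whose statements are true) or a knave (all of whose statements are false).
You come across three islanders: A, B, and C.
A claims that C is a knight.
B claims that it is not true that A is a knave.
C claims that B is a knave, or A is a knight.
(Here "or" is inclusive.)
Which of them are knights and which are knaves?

Knights: A, B, and C. Knaves: none.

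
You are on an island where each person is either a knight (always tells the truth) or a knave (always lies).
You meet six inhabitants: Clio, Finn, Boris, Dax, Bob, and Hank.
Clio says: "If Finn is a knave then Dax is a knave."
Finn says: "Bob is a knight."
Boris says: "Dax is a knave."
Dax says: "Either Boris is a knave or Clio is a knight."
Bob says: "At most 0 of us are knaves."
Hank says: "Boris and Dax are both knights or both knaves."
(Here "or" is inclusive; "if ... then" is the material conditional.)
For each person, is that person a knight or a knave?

Clio is a knave, Finn is a knave, Boris is a knave, Dax is a knight, Bob is a knave, and Hank is a knave.

As a knave, Clio's statement "if Finn is a knave then Dax is a knave" should be false; it is.
As a knave, Finn's statement "Bob is a knight" should be false; it is.
Boris is a knave; "Dax is a knave" is false, as required.
As a knight, Dax's statement "either Boris is a knave or Clio is a knight" should be true; it is.
Bob is a knave, so "at most 0 of us are knaves" must be false — and it is.
As a knave, Hank's statement "Boris and Dax are both knights or both knaves" should be false; it is.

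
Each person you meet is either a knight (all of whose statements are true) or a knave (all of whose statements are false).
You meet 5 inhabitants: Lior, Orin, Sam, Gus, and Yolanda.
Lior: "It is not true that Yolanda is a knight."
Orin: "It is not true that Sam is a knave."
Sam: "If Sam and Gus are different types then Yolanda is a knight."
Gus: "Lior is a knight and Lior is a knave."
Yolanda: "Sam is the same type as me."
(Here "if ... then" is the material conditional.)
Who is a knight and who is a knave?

Lior is a knave, Orin is a knight, Sam is a knight, Gus is a knave, and Yolanda is a knight.

Suppose Lior is a knight. Then Lior's statement "it is not true that Yolanda is a knight" would have to be true. Checking the 16 ways to assign the others, none is consistent with every speaker.
(For instance, with Orin=knight, Sam=knight, Gus=knave, Yolanda=knight, Lior's claim "it is not true that Yolanda is a knight" comes out false where it would need to be true.)
So Lior must be a knave, making "it is not true that Yolanda is a knight" false. Taking Lior=knave, Orin=knight, Sam=knight, Gus=knave, Yolanda=knight, each remaining statement checks out:
  Orin (knight): "it is not true that Sam is a knave" — true. ✓
  Sam (knight): "if Sam and Gus are different types then Yolanda is a knight" — true. ✓
  Gus (knave): "Lior is a knight and Lior is a knave" — false. ✓
  Yolanda (knight): "Sam is the same type as me" — true. ✓
This is the unique consistent assignment.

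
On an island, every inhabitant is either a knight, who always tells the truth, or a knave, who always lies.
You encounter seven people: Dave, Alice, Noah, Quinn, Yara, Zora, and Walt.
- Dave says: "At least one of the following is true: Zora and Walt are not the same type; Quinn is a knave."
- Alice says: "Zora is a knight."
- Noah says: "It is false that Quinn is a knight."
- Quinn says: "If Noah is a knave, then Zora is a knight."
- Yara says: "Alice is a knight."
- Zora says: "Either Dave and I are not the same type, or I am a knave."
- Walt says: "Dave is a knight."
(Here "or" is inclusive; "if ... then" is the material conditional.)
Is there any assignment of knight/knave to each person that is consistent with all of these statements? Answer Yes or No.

No

Checking all 128 assignments, each has at least one speaker whose statement's truth value contradicts their type.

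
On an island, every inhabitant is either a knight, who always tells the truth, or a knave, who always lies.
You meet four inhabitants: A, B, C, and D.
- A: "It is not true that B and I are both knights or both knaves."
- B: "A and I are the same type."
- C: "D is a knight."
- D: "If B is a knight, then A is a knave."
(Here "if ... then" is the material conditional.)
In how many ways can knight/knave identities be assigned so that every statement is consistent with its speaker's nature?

1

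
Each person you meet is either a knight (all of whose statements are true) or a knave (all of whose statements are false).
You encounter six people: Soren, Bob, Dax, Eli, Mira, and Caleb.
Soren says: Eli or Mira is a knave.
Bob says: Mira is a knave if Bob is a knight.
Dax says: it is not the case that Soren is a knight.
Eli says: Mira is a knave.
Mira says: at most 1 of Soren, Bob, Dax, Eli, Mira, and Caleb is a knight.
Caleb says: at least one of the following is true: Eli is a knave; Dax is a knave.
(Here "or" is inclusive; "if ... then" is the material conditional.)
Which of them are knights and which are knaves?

Knights: Soren, Bob, Eli, and Caleb. Knaves: Dax and Mira.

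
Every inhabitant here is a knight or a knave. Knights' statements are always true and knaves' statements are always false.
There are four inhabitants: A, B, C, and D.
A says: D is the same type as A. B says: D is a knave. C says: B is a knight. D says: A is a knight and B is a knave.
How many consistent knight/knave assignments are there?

1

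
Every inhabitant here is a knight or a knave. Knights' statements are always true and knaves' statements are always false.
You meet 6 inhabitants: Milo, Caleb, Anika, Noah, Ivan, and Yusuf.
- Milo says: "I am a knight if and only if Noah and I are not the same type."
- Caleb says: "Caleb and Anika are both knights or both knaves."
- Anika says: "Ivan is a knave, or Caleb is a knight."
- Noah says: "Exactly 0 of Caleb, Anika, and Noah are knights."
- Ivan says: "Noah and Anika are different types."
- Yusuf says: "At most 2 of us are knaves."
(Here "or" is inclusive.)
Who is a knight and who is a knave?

Milo is a knight, and the claim "I am a knight if and only if Noah and I are not the same type" is indeed true.
As a knight, Caleb's statement "Caleb and Anika are both knights or both knaves" should be true; it is.
Anika is a knight, and the claim "Ivan is a knave, or Caleb is a knight" is indeed true.
Noah is a knave; "exactly 0 of Caleb, Anika, and Noah are knights" is false, as required.
Ivan is a knight, and the claim "Noah and Anika are different types" is indeed true.
Yusuf is a knight; "at most 2 of us are knaves" is true, as required.

Milo is a knight, Caleb is a knight, Anika is a knight, Noah is a knave, Ivan is a knight, and Yusuf is a knight.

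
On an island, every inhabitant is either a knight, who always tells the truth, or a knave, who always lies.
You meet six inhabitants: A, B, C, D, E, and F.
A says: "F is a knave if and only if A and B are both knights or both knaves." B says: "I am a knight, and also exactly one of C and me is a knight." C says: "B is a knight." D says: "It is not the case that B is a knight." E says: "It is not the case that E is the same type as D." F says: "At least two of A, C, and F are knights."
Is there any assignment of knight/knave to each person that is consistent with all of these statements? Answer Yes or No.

No

Checking all 64 assignments, each has at least one speaker whose statement's truth value contradicts their type.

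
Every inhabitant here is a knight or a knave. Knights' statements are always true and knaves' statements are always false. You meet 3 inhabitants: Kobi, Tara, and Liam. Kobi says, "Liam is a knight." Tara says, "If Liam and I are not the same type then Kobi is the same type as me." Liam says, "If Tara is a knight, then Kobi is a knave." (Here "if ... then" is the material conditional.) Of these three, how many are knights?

The unique consistent assignment is Kobi=knight, Tara=knave, Liam=knight.
That has 2 knights.

2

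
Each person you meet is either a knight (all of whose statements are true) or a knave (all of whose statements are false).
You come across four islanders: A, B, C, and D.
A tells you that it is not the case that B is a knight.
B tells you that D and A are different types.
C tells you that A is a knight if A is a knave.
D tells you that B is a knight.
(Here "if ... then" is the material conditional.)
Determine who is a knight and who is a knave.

A is a knave, B is a knight, C is a knave, and D is a knight.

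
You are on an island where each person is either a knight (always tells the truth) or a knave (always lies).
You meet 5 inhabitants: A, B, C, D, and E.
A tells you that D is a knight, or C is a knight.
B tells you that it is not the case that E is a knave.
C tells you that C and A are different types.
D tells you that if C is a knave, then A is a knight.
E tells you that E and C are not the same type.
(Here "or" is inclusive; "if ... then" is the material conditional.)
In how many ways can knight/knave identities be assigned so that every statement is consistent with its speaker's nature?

2

Consistent assignments:
  A=knave, B=knight, C=knave, D=knave, E=knight
  A=knave, B=knave, C=knave, D=knave, E=knave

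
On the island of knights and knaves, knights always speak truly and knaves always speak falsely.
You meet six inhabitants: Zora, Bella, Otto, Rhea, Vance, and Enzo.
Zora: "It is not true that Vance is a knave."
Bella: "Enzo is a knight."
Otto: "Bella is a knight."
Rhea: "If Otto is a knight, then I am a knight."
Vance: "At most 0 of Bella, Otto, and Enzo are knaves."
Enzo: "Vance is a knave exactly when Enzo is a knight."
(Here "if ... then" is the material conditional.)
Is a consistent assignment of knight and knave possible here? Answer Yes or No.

Yes

One consistent assignment: Zora=knave, Bella=knave, Otto=knave, Rhea=knight, Vance=knave, Enzo=knave.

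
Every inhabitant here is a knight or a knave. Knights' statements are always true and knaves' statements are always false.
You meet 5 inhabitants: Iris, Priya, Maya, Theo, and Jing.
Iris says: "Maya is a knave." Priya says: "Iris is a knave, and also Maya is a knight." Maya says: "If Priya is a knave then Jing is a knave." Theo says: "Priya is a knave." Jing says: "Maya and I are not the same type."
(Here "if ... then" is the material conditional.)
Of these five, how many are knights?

3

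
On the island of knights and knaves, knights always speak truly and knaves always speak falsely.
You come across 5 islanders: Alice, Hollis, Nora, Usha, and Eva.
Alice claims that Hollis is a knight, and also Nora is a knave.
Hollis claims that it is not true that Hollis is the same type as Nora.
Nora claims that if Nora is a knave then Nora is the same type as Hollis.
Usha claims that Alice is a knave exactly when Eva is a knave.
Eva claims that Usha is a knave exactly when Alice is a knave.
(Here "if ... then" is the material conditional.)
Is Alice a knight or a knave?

Alice is a knight.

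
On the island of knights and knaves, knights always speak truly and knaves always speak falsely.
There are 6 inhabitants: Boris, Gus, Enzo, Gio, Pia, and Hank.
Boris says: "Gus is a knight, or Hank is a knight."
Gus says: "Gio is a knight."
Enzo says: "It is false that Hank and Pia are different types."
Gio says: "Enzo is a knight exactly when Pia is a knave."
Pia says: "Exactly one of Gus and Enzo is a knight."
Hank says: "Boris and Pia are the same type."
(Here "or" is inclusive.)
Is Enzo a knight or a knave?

Enzo is a knight.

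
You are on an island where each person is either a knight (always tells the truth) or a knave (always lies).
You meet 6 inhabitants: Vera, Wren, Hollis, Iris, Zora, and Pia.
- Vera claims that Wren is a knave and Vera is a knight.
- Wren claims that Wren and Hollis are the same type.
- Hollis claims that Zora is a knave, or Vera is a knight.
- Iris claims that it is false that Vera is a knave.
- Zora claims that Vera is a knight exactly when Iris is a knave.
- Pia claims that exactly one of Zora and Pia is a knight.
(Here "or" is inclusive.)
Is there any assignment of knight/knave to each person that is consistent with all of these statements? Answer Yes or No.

Yes

One consistent assignment: Vera=knight, Wren=knave, Hollis=knight, Iris=knight, Zora=knave, Pia=knight.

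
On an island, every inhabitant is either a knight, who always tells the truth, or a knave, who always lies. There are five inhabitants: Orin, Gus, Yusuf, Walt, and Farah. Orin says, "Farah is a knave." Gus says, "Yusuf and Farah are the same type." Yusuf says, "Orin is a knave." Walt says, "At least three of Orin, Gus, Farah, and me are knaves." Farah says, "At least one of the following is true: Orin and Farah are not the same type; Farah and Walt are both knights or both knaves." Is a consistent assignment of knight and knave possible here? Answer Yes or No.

One consistent assignment: Orin=knave, Gus=knight, Yusuf=knight, Walt=knave, Farah=knight.

Yes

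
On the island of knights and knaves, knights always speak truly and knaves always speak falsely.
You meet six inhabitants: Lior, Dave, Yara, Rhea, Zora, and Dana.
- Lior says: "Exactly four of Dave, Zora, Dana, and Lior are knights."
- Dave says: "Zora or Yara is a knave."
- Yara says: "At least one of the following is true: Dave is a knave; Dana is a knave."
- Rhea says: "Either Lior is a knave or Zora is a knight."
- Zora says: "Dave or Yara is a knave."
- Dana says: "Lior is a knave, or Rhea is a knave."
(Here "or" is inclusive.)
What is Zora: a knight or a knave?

Zora is a knight.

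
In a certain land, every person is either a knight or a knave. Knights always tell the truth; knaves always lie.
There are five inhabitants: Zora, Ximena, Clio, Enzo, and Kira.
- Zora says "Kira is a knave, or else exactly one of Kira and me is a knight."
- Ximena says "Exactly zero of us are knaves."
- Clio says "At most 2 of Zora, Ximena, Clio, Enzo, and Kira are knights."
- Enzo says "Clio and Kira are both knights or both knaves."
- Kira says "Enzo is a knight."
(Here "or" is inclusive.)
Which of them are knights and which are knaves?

Zora is a knight, Ximena is a knave, Clio is a knight, Enzo is a knave, and Kira is a knave.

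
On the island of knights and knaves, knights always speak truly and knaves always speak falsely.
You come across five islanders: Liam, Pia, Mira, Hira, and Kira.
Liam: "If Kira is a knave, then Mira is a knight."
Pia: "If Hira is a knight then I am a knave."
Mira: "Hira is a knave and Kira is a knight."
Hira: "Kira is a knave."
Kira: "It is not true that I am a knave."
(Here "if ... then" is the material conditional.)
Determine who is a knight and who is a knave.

As a knight, Liam's statement "if Kira is a knave, then Mira is a knight" should be true; it is.
Pia is a knight, and the claim "if Hira is a knight then I am a knave" is indeed true.
Mira is a knight, and the claim "Hira is a knave and Kira is a knight" is indeed true.
Since Hira is a knave, "Kira is a knave" needs to be False, which holds.
Kira is a knight; "it is not true that I am a knave" is true, as required.

Liam is a knight, Pia is a knight, Mira is a knight, Hira is a knave, and Kira is a knight.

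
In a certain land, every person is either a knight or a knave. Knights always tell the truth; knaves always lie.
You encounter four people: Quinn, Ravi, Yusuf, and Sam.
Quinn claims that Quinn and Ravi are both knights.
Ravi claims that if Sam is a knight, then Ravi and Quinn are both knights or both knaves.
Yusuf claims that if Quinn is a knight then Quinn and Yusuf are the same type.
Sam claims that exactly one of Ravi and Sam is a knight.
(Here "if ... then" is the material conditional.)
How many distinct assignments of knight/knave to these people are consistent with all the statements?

0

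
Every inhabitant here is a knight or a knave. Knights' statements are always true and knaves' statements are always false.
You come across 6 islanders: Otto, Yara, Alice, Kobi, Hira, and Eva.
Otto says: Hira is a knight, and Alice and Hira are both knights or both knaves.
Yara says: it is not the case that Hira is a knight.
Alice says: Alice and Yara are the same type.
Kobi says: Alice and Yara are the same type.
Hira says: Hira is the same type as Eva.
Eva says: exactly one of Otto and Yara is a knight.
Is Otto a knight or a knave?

Consistent assignments: {Otto=knave, Yara=knight, Alice=knight, Kobi=knight, Hira=knave, Eva=knight}; {Otto=knave, Yara=knight, Alice=knave, Kobi=knave, Hira=knave, Eva=knight}
In every consistent assignment, Otto is a knave.

Otto is a knave.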